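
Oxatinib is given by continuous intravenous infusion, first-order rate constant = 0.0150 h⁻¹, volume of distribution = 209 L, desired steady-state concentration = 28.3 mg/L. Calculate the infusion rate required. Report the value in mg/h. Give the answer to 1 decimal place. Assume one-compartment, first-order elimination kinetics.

CL = k × Vd = 0.01500 × 209 = 3.135 L/h
At steady state, infusion rate R₀ = Css × CL = 28.3 × 3.135 = 88.72 mg/h

88.7 mg/h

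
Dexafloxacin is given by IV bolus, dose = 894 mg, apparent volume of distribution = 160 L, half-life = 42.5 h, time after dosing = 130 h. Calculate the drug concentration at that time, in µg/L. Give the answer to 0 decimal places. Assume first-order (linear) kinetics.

C₀ = Dose / Vd = 894.0 / 160 = 5.588 mg/L
k = ln2 / t½ = 0.693147 / 42.5 = 0.01631 h⁻¹
C = C₀ · e^(−k·t) = 5.588 × e^(−0.01631 × 130)
  = 5.588 × 0.1200 = 0.6706 mg/L
Convert: 0.6706 mg/L × 1000 = 670.6 µg/L

671 µg/L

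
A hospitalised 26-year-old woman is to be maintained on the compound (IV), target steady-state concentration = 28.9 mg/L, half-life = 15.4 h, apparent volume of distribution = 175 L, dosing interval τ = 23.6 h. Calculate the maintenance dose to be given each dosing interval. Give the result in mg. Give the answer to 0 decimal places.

k = ln2 / t½ = 0.693147 / 15.4 = 0.04501 h⁻¹
CL = k × Vd = 0.04501 × 175 = 7.877 L/h
At steady state, Dose/τ = Css × CL.
Dose = Css × CL × τ = 28.9 × 7.877 × 23.6 = 5372 mg

5372 mg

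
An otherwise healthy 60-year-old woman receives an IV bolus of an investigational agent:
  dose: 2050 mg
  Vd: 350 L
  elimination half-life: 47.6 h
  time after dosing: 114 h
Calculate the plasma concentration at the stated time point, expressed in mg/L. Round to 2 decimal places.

1.11 mg/L

C₀ = Dose / Vd = 2050 / 350 = 5.857 mg/L
k = ln2 / t½ = 0.693147 / 47.6 = 0.01456 h⁻¹
C = C₀ · e^(−k·t) = 5.857 × e^(−0.01456 × 114)
  = 5.857 × 0.1902 = 1.114 mg/L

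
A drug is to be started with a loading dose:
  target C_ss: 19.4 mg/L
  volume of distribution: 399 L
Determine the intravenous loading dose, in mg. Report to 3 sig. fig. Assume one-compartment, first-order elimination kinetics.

7740 mg

LD = Css × Vd = 19.4 × 399 = 7741 mg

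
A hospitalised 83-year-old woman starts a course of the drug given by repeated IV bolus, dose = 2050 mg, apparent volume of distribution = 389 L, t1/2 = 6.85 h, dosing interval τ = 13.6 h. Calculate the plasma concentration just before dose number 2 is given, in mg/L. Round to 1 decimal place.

1.3 mg/L

C₀ per dose = Dose / Vd = 2050 / 389 = 5.270 mg/L
k = ln2 / t½ = 0.693147 / 6.85 = 0.1012 h⁻¹
Fraction remaining after one interval: r = e^(−kτ) = e^(−0.1012 × 13.6) = 0.2525
Before dose 2, 1 dose has been given (aged 1τ).
C_trough = C₀ × r = 5.270 × 0.2525 = 1.331 mg/L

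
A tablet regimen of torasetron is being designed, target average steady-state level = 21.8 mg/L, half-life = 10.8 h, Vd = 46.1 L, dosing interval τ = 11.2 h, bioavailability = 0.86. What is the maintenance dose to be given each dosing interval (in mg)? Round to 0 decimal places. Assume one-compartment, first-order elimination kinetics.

k = ln2 / t½ = 0.693147 / 10.8 = 0.06418 h⁻¹
CL = k × Vd = 0.06418 × 46.1 = 2.959 L/h
At steady state, F × (Dose/τ) = Css × CL.
Dose = Css × CL × τ / F = 21.8 × 2.959 × 11.2 / 0.86 = 840.1 mg

840 mg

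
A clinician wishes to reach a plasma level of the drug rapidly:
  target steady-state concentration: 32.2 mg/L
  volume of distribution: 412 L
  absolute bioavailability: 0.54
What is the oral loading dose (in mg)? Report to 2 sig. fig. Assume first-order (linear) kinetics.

25000 mg

LD = Css × Vd / F = 32.2 × 412 / 0.54 = 24570 mg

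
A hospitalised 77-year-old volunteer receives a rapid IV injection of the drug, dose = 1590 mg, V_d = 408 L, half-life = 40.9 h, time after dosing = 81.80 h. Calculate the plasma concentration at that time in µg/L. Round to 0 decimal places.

974 µg/L

C₀ = Dose / Vd = 1590 / 408 = 3.897 mg/L
k = ln2 / t½ = 0.693147 / 40.9 = 0.01695 h⁻¹
t / t½ = 81.80 / 40.9 = 2 half-lives
C = C₀ × (1/2)^2 = 3.897 × 0.2500 = 0.9743 mg/L
Convert: 0.9743 mg/L × 1000 = 974.3 µg/L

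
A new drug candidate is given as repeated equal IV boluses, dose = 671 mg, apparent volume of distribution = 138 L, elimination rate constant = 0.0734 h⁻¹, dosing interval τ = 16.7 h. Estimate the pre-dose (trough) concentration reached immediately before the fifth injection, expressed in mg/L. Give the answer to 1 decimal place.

C₀ per dose = Dose / Vd = 671 / 138 = 4.862 mg/L
Fraction remaining after one interval: r = e^(−kτ) = e^(−0.07340 × 16.7) = 0.2935
Before dose 5, 4 doses have been given (aged 1τ, 2τ, 3τ, 4τ).
C_trough = C₀ × (r + r² + … + r^4) = C₀ × r(1−r^4)/(1−r)
        = 4.862 × 0.2935 × (1 − 0.007420) / (1 − 0.2935) = 2.005 mg/L

2.0 mg/L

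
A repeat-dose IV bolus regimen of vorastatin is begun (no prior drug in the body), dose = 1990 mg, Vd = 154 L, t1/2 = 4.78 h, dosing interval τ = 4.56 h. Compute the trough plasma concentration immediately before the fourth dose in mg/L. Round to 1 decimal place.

C₀ per dose = Dose / Vd = 1990 / 154 = 12.92 mg/L
k = ln2 / t½ = 0.693147 / 4.78 = 0.1450 h⁻¹
Fraction remaining after one interval: r = e^(−kτ) = e^(−0.1450 × 4.56) = 0.5162
Before dose 4, 3 doses have been given (aged 1τ, 2τ, 3τ).
C_trough = C₀ × (r + r² + … + r^3) = C₀ × r(1−r^3)/(1−r)
        = 12.92 × 0.5162 × (1 − 0.1375) / (1 − 0.5162) = 11.89 mg/L

11.9 mg/L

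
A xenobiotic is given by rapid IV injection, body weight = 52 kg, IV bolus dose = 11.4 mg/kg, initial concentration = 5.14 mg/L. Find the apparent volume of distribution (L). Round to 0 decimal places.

115 L

Dose = 11.4 × 52 = 592.8 mg
Vd = Dose / C₀ = 592.8 / 5.14 = 115.3 L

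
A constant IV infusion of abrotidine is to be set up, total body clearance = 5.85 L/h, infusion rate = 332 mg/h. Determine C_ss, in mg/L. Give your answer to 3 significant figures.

56.8 mg/L

At steady state Css = R₀ / CL = 332 / 5.850 = 56.75 mg/L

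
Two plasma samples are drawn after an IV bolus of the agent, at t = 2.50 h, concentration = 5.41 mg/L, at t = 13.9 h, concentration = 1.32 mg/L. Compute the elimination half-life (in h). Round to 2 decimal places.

k = ln(C₁/C₂) / (t₂ − t₁) = ln(5.41/1.32) / (13.9 − 2.50)
  = 1.411 / 11.40 = 0.1238 h⁻¹
t½ = ln2 / k = 0.693147 / 0.1238 = 5.599 h

5.60 h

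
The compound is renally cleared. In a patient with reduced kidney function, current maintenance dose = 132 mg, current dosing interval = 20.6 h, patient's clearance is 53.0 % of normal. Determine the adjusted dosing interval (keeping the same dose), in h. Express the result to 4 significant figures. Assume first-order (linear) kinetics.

38.87 h

To keep the same average steady-state level, dosing rate must scale with clearance.
CL ratio = 53.0 / 100 = 0.5300
New interval (same dose) = 20.6 / 0.5300 = 38.87 h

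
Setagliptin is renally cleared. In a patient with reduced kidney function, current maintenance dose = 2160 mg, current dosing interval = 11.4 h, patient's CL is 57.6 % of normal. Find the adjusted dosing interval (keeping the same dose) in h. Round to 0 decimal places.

20 h

To keep the same average steady-state level, dosing rate must scale with clearance.
CL ratio = 57.6 / 100 = 0.5760
New interval (same dose) = 11.4 / 0.5760 = 19.79 h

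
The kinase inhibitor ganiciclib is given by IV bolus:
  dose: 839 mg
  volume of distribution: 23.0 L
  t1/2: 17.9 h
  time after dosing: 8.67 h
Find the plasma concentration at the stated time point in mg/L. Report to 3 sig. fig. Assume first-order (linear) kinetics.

C₀ = Dose / Vd = 839.0 / 23.0 = 36.48 mg/L
k = ln2 / t½ = 0.693147 / 17.9 = 0.03872 h⁻¹
C = C₀ · e^(−k·t) = 36.48 × e^(−0.03872 × 8.67)
  = 36.48 × 0.7148 = 26.08 mg/L

26.1 mg/L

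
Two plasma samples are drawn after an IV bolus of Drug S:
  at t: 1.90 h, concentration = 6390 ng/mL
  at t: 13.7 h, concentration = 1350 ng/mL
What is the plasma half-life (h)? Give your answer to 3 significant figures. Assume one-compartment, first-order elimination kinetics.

5.26 h

k = ln(C₁/C₂) / (t₂ − t₁) = ln(6390/1350) / (13.7 − 1.90)
  = 1.555 / 11.80 = 0.1318 h⁻¹
t½ = ln2 / k = 0.693147 / 0.1318 = 5.259 h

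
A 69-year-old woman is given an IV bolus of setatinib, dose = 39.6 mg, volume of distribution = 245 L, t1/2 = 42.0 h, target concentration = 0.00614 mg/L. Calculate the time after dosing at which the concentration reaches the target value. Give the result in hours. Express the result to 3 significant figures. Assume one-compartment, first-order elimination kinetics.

C₀ = Dose / Vd = 39.60 / 245 = 0.1616 mg/L
k = ln2 / t½ = 0.693147 / 42.0 = 0.01650 h⁻¹
t = ln(C₀ / C) / k = ln(0.1616 / 0.00614) / 0.01650
  = ln(26.32) / 0.01650 = 3.270 / 0.01650 = 198.2 h

198 h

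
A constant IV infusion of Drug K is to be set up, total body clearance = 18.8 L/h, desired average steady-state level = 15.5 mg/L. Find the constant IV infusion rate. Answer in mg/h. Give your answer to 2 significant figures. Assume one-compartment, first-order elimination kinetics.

At steady state, infusion rate R₀ = Css × CL = 15.5 × 18.80 = 291.4 mg/h

290 mg/h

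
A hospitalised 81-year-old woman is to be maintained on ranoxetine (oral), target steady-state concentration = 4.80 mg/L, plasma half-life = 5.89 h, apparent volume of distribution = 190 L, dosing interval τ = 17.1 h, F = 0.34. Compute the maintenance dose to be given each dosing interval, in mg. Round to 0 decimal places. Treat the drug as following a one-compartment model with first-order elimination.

5398 mg

k = ln2 / t½ = 0.693147 / 5.89 = 0.1177 h⁻¹
CL = k × Vd = 0.1177 × 190 = 22.36 L/h
At steady state, F × (Dose/τ) = Css × CL.
Dose = Css × CL × τ / F = 4.80 × 22.36 × 17.1 / 0.34 = 5398 mg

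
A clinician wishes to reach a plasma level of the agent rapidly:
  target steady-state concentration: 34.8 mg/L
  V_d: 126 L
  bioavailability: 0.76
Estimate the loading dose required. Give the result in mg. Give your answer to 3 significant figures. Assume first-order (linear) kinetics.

LD = Css × Vd / F = 34.8 × 126 / 0.76 = 5769 mg

5770 mg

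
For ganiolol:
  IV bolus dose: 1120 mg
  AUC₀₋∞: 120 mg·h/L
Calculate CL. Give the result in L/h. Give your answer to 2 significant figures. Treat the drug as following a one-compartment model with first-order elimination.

CL = Dose / AUC = 1120 / 120 = 9.333 L/h

9.3 L/h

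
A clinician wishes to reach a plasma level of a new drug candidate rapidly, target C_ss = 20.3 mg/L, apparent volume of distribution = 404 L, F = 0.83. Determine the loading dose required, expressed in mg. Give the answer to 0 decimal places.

9881 mg

LD = Css × Vd / F = 20.3 × 404 / 0.83 = 9881 mg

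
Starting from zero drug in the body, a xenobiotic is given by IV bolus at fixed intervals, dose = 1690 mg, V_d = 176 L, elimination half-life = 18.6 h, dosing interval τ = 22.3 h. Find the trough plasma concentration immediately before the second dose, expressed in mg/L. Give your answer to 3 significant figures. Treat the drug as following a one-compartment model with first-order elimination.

C₀ per dose = Dose / Vd = 1690 / 176 = 9.602 mg/L
k = ln2 / t½ = 0.693147 / 18.6 = 0.03727 h⁻¹
Fraction remaining after one interval: r = e^(−kτ) = e^(−0.03727 × 22.3) = 0.4356
Before dose 2, 1 dose has been given (aged 1τ).
C_trough = C₀ × r = 9.602 × 0.4356 = 4.183 mg/L

4.18 mg/L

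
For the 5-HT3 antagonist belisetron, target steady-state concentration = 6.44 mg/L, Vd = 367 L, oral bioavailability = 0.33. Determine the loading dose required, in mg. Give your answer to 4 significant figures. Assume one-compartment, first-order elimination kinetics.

LD = Css × Vd / F = 6.44 × 367 / 0.33 = 7162 mg

7162 mg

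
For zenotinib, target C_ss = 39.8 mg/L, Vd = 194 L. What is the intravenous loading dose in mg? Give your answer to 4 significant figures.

LD = Css × Vd = 39.8 × 194 = 7721 mg

7721 mg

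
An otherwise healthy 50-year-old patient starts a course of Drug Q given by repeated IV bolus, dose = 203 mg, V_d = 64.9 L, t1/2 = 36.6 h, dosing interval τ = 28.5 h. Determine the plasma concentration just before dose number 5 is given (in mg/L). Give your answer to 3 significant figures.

C₀ per dose = Dose / Vd = 203 / 64.9 = 3.128 mg/L
k = ln2 / t½ = 0.693147 / 36.6 = 0.01894 h⁻¹
Fraction remaining after one interval: r = e^(−kτ) = e^(−0.01894 × 28.5) = 0.5829
Before dose 5, 4 doses have been given (aged 1τ, 2τ, 3τ, 4τ).
C_trough = C₀ × (r + r² + … + r^4) = C₀ × r(1−r^4)/(1−r)
        = 3.128 × 0.5829 × (1 − 0.1154) / (1 − 0.5829) = 3.867 mg/L

3.87 mg/L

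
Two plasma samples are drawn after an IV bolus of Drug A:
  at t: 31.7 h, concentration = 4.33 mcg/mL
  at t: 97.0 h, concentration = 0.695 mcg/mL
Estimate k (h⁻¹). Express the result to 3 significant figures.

0.0280 h⁻¹

k = ln(C₁/C₂) / (t₂ − t₁) = ln(4.33/0.695) / (97.0 − 31.7)
  = 1.829 / 65.30 = 0.02801 h⁻¹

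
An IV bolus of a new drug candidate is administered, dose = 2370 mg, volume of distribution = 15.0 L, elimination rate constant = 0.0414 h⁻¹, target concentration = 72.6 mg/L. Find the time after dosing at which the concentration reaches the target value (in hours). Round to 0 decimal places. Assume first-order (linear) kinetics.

C₀ = Dose / Vd = 2370 / 15.0 = 158.0 mg/L
t = ln(C₀ / C) / k = ln(158.0 / 72.6) / 0.04140
  = ln(2.176) / 0.04140 = 0.7775 / 0.04140 = 18.78 h

19 h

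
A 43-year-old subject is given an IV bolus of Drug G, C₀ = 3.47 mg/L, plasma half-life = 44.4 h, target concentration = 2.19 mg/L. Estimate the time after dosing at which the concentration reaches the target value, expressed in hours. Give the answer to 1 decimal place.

29.5 h

k = ln2 / t½ = 0.693147 / 44.4 = 0.01561 h⁻¹
t = ln(C₀ / C) / k = ln(3.470 / 2.19) / 0.01561
  = ln(1.584) / 0.01561 = 0.4600 / 0.01561 = 29.47 h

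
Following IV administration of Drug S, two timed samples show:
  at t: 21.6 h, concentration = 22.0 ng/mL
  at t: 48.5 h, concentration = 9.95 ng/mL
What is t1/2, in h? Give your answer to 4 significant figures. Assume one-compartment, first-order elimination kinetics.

23.50 h

k = ln(C₁/C₂) / (t₂ − t₁) = ln(22.0/9.95) / (48.5 − 21.6)
  = 0.7935 / 26.90 = 0.02950 h⁻¹
t½ = ln2 / k = 0.693147 / 0.02950 = 23.50 h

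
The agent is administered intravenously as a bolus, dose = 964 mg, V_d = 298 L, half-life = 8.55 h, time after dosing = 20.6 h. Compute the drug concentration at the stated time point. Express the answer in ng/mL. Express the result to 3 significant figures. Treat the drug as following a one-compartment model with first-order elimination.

C₀ = Dose / Vd = 964.0 / 298 = 3.235 mg/L
k = ln2 / t½ = 0.693147 / 8.55 = 0.08107 h⁻¹
C = C₀ · e^(−k·t) = 3.235 × e^(−0.08107 × 20.6)
  = 3.235 × 0.1882 = 0.6088 mg/L
Convert: 0.6088 mg/L × 1000 = 608.8 ng/mL

609 ng/mL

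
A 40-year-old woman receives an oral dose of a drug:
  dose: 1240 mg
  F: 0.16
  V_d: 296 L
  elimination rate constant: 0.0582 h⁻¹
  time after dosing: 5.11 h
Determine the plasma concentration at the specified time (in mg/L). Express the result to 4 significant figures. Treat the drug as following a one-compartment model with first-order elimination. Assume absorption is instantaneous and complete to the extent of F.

Amount reaching circulation = F × Dose = 0.16 × 1240 = 198.4 mg
C₀ = F·Dose / Vd = 198.4 / 296 = 0.6703 mg/L
C = C₀ · e^(−k·t) = 0.6703 × e^(−0.05820 × 5.11)
  = 0.6703 × 0.7427 = 0.4978 mg/L

0.4978 mg/L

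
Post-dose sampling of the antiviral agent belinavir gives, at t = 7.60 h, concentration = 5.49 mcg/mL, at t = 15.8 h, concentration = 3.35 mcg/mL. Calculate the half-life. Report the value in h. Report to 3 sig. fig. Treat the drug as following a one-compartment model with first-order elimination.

k = ln(C₁/C₂) / (t₂ − t₁) = ln(5.49/3.35) / (15.8 − 7.60)
  = 0.4940 / 8.200 = 0.06024 h⁻¹
t½ = ln2 / k = 0.693147 / 0.06024 = 11.51 h

11.5 h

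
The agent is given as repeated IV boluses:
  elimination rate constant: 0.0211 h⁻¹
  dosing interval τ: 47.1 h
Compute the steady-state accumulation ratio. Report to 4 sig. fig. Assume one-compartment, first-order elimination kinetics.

1.588

e^(−kτ) = e^(−0.02110 × 47.1) = 0.3702
Accumulation ratio R = 1 / (1 − e^(−kτ)) = 1 / (1 − 0.3702) = 1.588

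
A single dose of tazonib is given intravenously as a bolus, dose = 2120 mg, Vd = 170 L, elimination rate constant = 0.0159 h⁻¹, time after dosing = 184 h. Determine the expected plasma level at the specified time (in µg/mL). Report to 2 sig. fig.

0.67 µg/mL

C₀ = Dose / Vd = 2120 / 170 = 12.47 mg/L
C = C₀ · e^(−k·t) = 12.47 × e^(−0.01590 × 184)
  = 12.47 × 0.05363 = 0.6688 mg/L
(0.6688 mg/L = 0.6688 µg/mL)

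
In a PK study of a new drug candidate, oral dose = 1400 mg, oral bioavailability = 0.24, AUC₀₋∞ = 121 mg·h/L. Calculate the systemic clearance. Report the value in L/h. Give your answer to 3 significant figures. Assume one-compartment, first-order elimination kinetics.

CL = F·Dose / AUC = 0.24 × 1400 / 121 = 2.777 L/h

2.78 L/h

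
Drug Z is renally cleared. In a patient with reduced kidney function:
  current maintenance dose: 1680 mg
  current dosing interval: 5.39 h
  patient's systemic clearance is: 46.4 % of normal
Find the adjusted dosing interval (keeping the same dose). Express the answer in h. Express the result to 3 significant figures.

11.6 h

To keep the same average steady-state level, dosing rate must scale with clearance.
CL ratio = 46.4 / 100 = 0.4640
New interval (same dose) = 5.39 / 0.4640 = 11.62 h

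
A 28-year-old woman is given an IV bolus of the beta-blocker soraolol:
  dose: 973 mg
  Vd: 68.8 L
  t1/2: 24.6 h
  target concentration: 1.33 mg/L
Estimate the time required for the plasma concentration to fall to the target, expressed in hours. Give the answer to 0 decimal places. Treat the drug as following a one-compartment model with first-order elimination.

84 h

C₀ = Dose / Vd = 973.0 / 68.8 = 14.14 mg/L
k = ln2 / t½ = 0.693147 / 24.6 = 0.02818 h⁻¹
t = ln(C₀ / C) / k = ln(14.14 / 1.33) / 0.02818
  = ln(10.63) / 0.02818 = 2.364 / 0.02818 = 83.89 h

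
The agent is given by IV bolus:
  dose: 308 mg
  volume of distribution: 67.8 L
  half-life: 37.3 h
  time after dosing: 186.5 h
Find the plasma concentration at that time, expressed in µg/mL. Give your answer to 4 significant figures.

C₀ = Dose / Vd = 308.0 / 67.8 = 4.543 mg/L
k = ln2 / t½ = 0.693147 / 37.3 = 0.01858 h⁻¹
t / t½ = 186.5 / 37.3 = 5 half-lives
C = C₀ × (1/2)^5 = 4.543 × 0.03125 = 0.1420 mg/L
(0.1420 mg/L = 0.1420 µg/mL)

0.1420 µg/mL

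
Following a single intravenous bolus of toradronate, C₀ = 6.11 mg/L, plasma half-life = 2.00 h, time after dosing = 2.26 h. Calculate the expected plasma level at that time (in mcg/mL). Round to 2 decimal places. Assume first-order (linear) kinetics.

k = ln2 / t½ = 0.693147 / 2.00 = 0.3466 h⁻¹
C = C₀ · e^(−k·t) = 6.110 × e^(−0.3466 × 2.26)
  = 6.110 × 0.4569 = 2.792 mg/L
(2.792 mg/L = 2.792 mcg/mL)

2.79 mcg/mL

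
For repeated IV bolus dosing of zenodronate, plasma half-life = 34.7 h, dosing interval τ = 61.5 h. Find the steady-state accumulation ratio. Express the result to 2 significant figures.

1.4

k = ln2 / t½ = 0.693147 / 34.7 = 0.01998 h⁻¹
e^(−kτ) = e^(−0.01998 × 61.5) = 0.2927
Accumulation ratio R = 1 / (1 − e^(−kτ)) = 1 / (1 − 0.2927) = 1.414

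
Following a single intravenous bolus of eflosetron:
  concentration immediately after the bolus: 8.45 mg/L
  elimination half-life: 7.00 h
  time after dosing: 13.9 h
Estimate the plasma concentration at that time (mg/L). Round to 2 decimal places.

k = ln2 / t½ = 0.693147 / 7.00 = 0.09902 h⁻¹
C = C₀ · e^(−k·t) = 8.450 × e^(−0.09902 × 13.9)
  = 8.450 × 0.2525 = 2.134 mg/L

2.13 mg/L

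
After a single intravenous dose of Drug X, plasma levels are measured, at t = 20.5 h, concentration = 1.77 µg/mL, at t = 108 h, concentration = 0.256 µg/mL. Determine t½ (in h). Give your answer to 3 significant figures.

31.4 h

k = ln(C₁/C₂) / (t₂ − t₁) = ln(1.77/0.256) / (108 − 20.5)
  = 1.934 / 87.50 = 0.02210 h⁻¹
t½ = ln2 / k = 0.693147 / 0.02210 = 31.36 h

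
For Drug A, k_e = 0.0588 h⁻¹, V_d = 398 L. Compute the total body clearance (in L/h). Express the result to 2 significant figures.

CL = k × Vd = 0.0588 × 398 = 23.40 L/h

23 L/h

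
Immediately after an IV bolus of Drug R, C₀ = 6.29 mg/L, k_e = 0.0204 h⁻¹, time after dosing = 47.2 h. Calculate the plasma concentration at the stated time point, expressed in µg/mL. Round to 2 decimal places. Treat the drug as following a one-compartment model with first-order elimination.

C = C₀ · e^(−k·t) = 6.290 × e^(−0.02040 × 47.2)
  = 6.290 × 0.3818 = 2.402 mg/L
(2.402 mg/L = 2.402 µg/mL)

2.40 µg/mL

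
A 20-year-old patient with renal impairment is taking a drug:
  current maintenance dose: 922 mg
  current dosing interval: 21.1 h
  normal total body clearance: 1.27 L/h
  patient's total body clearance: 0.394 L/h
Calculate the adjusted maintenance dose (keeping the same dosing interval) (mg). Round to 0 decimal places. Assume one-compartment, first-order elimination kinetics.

To keep the same average steady-state level, dosing rate must scale with clearance.
CL ratio = 0.394 / 1.27 = 0.3102
New dose (same interval) = 922 × 0.3102 = 286.0 mg

286 mg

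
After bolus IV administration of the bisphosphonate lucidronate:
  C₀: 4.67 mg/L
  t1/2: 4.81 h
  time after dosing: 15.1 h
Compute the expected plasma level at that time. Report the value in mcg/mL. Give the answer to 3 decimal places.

0.530 mcg/mL

k = ln2 / t½ = 0.693147 / 4.81 = 0.1441 h⁻¹
C = C₀ · e^(−k·t) = 4.670 × e^(−0.1441 × 15.1)
  = 4.670 × 0.1135 = 0.5300 mg/L
(0.5300 mg/L = 0.5300 mcg/mL)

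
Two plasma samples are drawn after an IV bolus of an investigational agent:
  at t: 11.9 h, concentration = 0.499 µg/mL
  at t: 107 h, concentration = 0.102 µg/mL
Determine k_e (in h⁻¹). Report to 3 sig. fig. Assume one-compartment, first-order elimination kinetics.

0.0167 h⁻¹

k = ln(C₁/C₂) / (t₂ − t₁) = ln(0.499/0.102) / (107 − 11.9)
  = 1.588 / 95.10 = 0.01670 h⁻¹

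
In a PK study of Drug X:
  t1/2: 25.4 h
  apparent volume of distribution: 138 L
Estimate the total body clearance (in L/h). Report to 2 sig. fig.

k = ln2 / t½ = 0.693147 / 25.4 = 0.02729 h⁻¹
CL = k × Vd = 0.02729 × 138 = 3.766 L/h

3.8 L/h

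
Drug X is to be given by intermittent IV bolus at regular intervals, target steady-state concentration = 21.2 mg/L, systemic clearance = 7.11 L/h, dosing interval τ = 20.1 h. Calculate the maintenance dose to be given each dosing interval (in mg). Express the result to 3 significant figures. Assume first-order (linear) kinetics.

3030 mg

At steady state, Dose/τ = Css × CL.
Dose = Css × CL × τ = 21.2 × 7.110 × 20.1 = 3030 mg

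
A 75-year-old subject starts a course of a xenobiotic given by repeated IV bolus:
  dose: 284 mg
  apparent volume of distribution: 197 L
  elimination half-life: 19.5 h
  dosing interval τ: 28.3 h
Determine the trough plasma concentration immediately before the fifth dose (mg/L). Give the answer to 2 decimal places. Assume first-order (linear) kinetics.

C₀ per dose = Dose / Vd = 284 / 197 = 1.442 mg/L
k = ln2 / t½ = 0.693147 / 19.5 = 0.03555 h⁻¹
Fraction remaining after one interval: r = e^(−kτ) = e^(−0.03555 × 28.3) = 0.3657
Before dose 5, 4 doses have been given (aged 1τ, 2τ, 3τ, 4τ).
C_trough = C₀ × (r + r² + … + r^4) = C₀ × r(1−r^4)/(1−r)
        = 1.442 × 0.3657 × (1 − 0.01789) / (1 − 0.3657) = 0.8165 mg/L

0.82 mg/L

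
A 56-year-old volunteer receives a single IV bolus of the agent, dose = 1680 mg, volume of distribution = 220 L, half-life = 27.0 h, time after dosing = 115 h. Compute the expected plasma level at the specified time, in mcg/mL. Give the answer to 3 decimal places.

C₀ = Dose / Vd = 1680 / 220 = 7.636 mg/L
k = ln2 / t½ = 0.693147 / 27.0 = 0.02567 h⁻¹
C = C₀ · e^(−k·t) = 7.636 × e^(−0.02567 × 115)
  = 7.636 × 0.05223 = 0.3988 mg/L
(0.3988 mg/L = 0.3988 mcg/mL)

0.399 mcg/mL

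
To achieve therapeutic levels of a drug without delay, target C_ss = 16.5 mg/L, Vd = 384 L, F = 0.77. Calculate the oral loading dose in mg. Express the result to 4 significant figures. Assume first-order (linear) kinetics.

8229 mg

LD = Css × Vd / F = 16.5 × 384 / 0.77 = 8229 mg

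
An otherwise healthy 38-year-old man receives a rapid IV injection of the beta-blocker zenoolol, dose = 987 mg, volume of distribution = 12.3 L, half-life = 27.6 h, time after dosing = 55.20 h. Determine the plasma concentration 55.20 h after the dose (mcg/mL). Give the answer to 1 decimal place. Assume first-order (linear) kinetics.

20.1 mcg/mL

C₀ = Dose / Vd = 987.0 / 12.3 = 80.24 mg/L
k = ln2 / t½ = 0.693147 / 27.6 = 0.02511 h⁻¹
t / t½ = 55.20 / 27.6 = 2 half-lives
C = C₀ × (1/2)^2 = 80.24 × 0.2500 = 20.06 mg/L
(20.06 mg/L = 20.06 mcg/mL)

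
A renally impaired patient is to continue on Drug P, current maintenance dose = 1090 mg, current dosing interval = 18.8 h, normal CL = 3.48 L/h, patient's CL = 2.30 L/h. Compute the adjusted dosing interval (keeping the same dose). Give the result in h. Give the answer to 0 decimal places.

28 h

To keep the same average steady-state level, dosing rate must scale with clearance.
CL ratio = 2.30 / 3.48 = 0.6609
New interval (same dose) = 18.8 / 0.6609 = 28.45 h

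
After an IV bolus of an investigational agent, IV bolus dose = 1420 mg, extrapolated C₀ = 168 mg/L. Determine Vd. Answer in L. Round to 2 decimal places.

8.45 L

Vd = Dose / C₀ = 1420 / 168 = 8.452 L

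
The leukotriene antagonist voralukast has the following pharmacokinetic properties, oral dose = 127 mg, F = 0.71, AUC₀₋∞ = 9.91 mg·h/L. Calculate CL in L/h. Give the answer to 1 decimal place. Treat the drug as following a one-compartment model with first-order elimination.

CL = F·Dose / AUC = 0.71 × 127 / 9.91 = 9.099 L/h

9.1 L/h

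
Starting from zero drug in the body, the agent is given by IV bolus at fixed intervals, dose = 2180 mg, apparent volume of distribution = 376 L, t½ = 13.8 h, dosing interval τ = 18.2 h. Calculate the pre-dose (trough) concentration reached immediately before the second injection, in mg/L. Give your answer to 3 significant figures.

C₀ per dose = Dose / Vd = 2180 / 376 = 5.798 mg/L
k = ln2 / t½ = 0.693147 / 13.8 = 0.05023 h⁻¹
Fraction remaining after one interval: r = e^(−kτ) = e^(−0.05023 × 18.2) = 0.4008
Before dose 2, 1 dose has been given (aged 1τ).
C_trough = C₀ × r = 5.798 × 0.4008 = 2.324 mg/L

2.32 mg/L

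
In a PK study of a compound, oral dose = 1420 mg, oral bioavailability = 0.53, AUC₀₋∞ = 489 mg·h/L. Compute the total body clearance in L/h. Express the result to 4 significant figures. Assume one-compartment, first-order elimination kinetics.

CL = F·Dose / AUC = 0.53 × 1420 / 489 = 1.539 L/h

1.539 L/h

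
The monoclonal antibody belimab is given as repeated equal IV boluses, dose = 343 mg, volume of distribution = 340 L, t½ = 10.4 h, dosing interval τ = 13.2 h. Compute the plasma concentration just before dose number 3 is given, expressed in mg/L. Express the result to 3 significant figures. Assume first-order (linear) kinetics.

C₀ per dose = Dose / Vd = 343 / 340 = 1.009 mg/L
k = ln2 / t½ = 0.693147 / 10.4 = 0.06665 h⁻¹
Fraction remaining after one interval: r = e^(−kτ) = e^(−0.06665 × 13.2) = 0.4149
Before dose 3, 2 doses have been given (aged 1τ, 2τ).
C_trough = C₀ × (r + r²) = 1.009 × (0.4149 + 0.1721) = 0.5923 mg/L

0.592 mg/L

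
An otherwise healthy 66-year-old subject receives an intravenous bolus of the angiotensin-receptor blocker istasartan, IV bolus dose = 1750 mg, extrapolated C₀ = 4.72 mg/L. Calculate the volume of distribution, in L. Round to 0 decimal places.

Vd = Dose / C₀ = 1750 / 4.72 = 370.8 L

371 L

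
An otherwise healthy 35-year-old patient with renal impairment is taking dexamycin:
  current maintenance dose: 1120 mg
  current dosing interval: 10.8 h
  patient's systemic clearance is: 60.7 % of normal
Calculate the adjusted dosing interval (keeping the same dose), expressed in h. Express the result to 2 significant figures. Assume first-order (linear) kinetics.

To keep the same average steady-state level, dosing rate must scale with clearance.
CL ratio = 60.7 / 100 = 0.6070
New interval (same dose) = 10.8 / 0.6070 = 17.79 h

18 h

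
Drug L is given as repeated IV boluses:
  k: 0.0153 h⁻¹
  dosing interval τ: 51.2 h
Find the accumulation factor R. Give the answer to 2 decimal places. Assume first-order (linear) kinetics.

e^(−kτ) = e^(−0.01530 × 51.2) = 0.4569
Accumulation ratio R = 1 / (1 − e^(−kτ)) = 1 / (1 − 0.4569) = 1.841

1.84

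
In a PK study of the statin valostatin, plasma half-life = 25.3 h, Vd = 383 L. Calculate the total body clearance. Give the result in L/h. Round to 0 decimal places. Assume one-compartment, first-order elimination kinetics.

10 L/h

k = ln2 / t½ = 0.693147 / 25.3 = 0.02740 h⁻¹
CL = k × Vd = 0.02740 × 383 = 10.49 L/h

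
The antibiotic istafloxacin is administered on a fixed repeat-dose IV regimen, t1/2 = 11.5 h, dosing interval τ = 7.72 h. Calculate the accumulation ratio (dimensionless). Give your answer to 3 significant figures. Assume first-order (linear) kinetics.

k = ln2 / t½ = 0.693147 / 11.5 = 0.06027 h⁻¹
e^(−kτ) = e^(−0.06027 × 7.72) = 0.6280
Accumulation ratio R = 1 / (1 − e^(−kτ)) = 1 / (1 − 0.6280) = 2.688

2.69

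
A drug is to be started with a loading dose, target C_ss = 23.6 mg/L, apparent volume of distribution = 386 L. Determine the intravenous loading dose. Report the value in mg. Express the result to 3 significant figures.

LD = Css × Vd = 23.6 × 386 = 9110 mg

9110 mg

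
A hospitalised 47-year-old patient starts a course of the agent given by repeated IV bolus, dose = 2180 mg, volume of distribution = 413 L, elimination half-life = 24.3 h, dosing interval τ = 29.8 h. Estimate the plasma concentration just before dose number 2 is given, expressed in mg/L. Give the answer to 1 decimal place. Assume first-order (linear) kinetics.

2.3 mg/L

C₀ per dose = Dose / Vd = 2180 / 413 = 5.278 mg/L
k = ln2 / t½ = 0.693147 / 24.3 = 0.02852 h⁻¹
Fraction remaining after one interval: r = e^(−kτ) = e^(−0.02852 × 29.8) = 0.4275
Before dose 2, 1 dose has been given (aged 1τ).
C_trough = C₀ × r = 5.278 × 0.4275 = 2.256 mg/L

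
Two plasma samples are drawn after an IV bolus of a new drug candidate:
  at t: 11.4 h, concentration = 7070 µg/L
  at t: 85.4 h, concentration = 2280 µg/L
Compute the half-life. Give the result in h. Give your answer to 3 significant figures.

45.3 h

k = ln(C₁/C₂) / (t₂ − t₁) = ln(7070/2280) / (85.4 − 11.4)
  = 1.132 / 74.00 = 0.01530 h⁻¹
t½ = ln2 / k = 0.693147 / 0.01530 = 45.30 h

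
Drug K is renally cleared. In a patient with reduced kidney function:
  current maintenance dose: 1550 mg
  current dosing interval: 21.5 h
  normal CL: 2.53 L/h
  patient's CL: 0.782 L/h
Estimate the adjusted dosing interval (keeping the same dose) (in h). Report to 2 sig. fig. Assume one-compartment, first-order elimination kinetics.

To keep the same average steady-state level, dosing rate must scale with clearance.
CL ratio = 0.782 / 2.53 = 0.3091
New interval (same dose) = 21.5 / 0.3091 = 69.56 h

70 h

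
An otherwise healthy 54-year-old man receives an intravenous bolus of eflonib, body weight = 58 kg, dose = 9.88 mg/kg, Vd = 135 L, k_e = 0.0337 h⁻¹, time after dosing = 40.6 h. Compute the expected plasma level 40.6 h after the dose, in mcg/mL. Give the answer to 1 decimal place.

1.1 mcg/mL

Total dose = 9.88 × 58 = 573.0 mg
C₀ = Dose / Vd = 573.0 / 135 = 4.244 mg/L
C = C₀ · e^(−k·t) = 4.244 × e^(−0.03370 × 40.6)
  = 4.244 × 0.2546 = 1.081 mg/L
(1.081 mg/L = 1.081 mcg/mL)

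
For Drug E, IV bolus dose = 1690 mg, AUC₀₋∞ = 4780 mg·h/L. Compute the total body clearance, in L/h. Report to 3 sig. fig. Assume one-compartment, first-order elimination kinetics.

CL = Dose / AUC = 1690 / 4780 = 0.3536 L/h

0.354 L/h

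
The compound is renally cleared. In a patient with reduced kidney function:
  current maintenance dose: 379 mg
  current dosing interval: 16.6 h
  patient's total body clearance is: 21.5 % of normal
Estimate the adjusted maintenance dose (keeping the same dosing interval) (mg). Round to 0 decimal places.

To keep the same average steady-state level, dosing rate must scale with clearance.
CL ratio = 21.5 / 100 = 0.2150
New dose (same interval) = 379 × 0.2150 = 81.49 mg

81 mg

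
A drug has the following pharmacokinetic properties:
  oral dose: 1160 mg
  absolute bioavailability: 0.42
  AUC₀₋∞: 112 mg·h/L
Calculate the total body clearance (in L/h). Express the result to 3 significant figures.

4.35 L/h

CL = F·Dose / AUC = 0.42 × 1160 / 112 = 4.350 L/h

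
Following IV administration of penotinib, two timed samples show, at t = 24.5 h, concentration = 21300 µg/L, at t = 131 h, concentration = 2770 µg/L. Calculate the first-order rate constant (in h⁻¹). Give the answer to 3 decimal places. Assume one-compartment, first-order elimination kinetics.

k = ln(C₁/C₂) / (t₂ − t₁) = ln(21300/2770) / (131 − 24.5)
  = 2.040 / 106.5 = 0.01915 h⁻¹

0.019 h⁻¹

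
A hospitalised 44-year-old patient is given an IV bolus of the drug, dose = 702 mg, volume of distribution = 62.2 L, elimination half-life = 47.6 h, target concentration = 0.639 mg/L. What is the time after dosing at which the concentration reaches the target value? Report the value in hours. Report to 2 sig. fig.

C₀ = Dose / Vd = 702.0 / 62.2 = 11.29 mg/L
k = ln2 / t½ = 0.693147 / 47.6 = 0.01456 h⁻¹
t = ln(C₀ / C) / k = ln(11.29 / 0.639) / 0.01456
  = ln(17.67) / 0.01456 = 2.872 / 0.01456 = 197.3 h

200 h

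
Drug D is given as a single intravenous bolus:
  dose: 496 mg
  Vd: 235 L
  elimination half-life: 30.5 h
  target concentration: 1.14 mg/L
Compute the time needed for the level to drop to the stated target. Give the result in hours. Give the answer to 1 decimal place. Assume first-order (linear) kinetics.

27.1 h

C₀ = Dose / Vd = 496.0 / 235 = 2.111 mg/L
k = ln2 / t½ = 0.693147 / 30.5 = 0.02273 h⁻¹
t = ln(C₀ / C) / k = ln(2.111 / 1.14) / 0.02273
  = ln(1.852) / 0.02273 = 0.6163 / 0.02273 = 27.11 h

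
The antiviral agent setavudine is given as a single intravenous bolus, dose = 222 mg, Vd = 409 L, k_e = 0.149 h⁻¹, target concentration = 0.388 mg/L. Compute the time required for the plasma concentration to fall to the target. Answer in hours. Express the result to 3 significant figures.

C₀ = Dose / Vd = 222.0 / 409 = 0.5428 mg/L
t = ln(C₀ / C) / k = ln(0.5428 / 0.388) / 0.1490
  = ln(1.399) / 0.1490 = 0.3358 / 0.1490 = 2.254 h

2.25 h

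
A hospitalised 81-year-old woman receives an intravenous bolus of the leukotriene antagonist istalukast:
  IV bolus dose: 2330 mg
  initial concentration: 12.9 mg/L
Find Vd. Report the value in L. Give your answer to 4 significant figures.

180.6 L

Vd = Dose / C₀ = 2330 / 12.9 = 180.6 L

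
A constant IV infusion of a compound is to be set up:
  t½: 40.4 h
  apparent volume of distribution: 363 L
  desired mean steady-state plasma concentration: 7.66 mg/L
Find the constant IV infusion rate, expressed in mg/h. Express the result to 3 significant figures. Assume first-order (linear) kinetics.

k = ln2 / t½ = 0.693147 / 40.4 = 0.01716 h⁻¹
CL = k × Vd = 0.01716 × 363 = 6.229 L/h
At steady state, infusion rate R₀ = Css × CL = 7.66 × 6.229 = 47.71 mg/h

47.7 mg/h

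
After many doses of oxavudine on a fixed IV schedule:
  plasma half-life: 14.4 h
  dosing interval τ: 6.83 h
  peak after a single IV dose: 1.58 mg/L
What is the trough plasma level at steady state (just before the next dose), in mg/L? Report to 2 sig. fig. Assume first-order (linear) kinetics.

4.1 mg/L

k = ln2 / t½ = 0.693147 / 14.4 = 0.04814 h⁻¹
e^(−kτ) = e^(−0.04814 × 6.83) = 0.7198
Accumulation ratio R = 1 / (1 − e^(−kτ)) = 1 / (1 − 0.7198) = 3.569
Steady-state trough = C₀ × R × e^(−kτ) = 1.58 × 3.569 × 0.7198 = 4.059 mg/L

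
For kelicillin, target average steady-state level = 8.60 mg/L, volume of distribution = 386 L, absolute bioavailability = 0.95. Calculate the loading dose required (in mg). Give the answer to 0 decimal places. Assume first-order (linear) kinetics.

3494 mg

LD = Css × Vd / F = 8.60 × 386 / 0.95 = 3494 mg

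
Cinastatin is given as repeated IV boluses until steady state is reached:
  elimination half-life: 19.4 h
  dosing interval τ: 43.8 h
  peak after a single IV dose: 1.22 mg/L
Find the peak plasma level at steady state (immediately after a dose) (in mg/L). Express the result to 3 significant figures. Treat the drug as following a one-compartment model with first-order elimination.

1.54 mg/L

k = ln2 / t½ = 0.693147 / 19.4 = 0.03573 h⁻¹
e^(−kτ) = e^(−0.03573 × 43.8) = 0.2091
Accumulation ratio R = 1 / (1 − e^(−kτ)) = 1 / (1 − 0.2091) = 1.264
Steady-state peak = C₀ × R = 1.22 × 1.264 = 1.542 mg/L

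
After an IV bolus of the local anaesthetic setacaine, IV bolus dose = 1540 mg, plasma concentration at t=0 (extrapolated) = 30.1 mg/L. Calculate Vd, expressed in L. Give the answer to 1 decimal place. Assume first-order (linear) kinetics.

51.2 L

Vd = Dose / C₀ = 1540 / 30.1 = 51.16 L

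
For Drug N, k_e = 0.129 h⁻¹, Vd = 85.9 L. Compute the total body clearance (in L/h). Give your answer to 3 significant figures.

CL = k × Vd = 0.129 × 85.9 = 11.08 L/h

11.1 L/h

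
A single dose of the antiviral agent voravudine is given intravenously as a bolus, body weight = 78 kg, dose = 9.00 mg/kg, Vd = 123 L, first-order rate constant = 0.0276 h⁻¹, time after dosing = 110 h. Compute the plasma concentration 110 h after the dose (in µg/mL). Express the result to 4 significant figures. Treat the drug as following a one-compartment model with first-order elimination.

Total dose = 9.00 × 78 = 702.0 mg
C₀ = Dose / Vd = 702.0 / 123 = 5.707 mg/L
C = C₀ · e^(−k·t) = 5.707 × e^(−0.02760 × 110)
  = 5.707 × 0.04803 = 0.2741 mg/L
(0.2741 mg/L = 0.2741 µg/mL)

0.2741 µg/mL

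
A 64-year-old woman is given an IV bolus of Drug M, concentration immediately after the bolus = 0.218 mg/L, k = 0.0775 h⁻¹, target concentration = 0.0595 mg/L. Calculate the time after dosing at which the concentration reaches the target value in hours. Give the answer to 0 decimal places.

17 h

t = ln(C₀ / C) / k = ln(0.2180 / 0.0595) / 0.07750
  = ln(3.664) / 0.07750 = 1.299 / 0.07750 = 16.76 h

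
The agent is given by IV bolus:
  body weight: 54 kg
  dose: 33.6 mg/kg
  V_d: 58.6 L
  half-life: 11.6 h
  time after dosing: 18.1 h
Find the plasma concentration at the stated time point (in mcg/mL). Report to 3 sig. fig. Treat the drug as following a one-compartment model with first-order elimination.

Total dose = 33.6 × 54 = 1814 mg
C₀ = Dose / Vd = 1814 / 58.6 = 30.96 mg/L
k = ln2 / t½ = 0.693147 / 11.6 = 0.05975 h⁻¹
C = C₀ · e^(−k·t) = 30.96 × e^(−0.05975 × 18.1)
  = 30.96 × 0.3391 = 10.50 mg/L
(10.50 mg/L = 10.50 mcg/mL)

10.5 mcg/mL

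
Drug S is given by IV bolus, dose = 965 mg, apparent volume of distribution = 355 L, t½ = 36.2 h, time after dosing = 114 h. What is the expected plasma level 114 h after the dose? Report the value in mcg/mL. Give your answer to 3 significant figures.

0.306 mcg/mL

C₀ = Dose / Vd = 965.0 / 355 = 2.718 mg/L
k = ln2 / t½ = 0.693147 / 36.2 = 0.01915 h⁻¹
C = C₀ · e^(−k·t) = 2.718 × e^(−0.01915 × 114)
  = 2.718 × 0.1127 = 0.3063 mg/L
(0.3063 mg/L = 0.3063 mcg/mL)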